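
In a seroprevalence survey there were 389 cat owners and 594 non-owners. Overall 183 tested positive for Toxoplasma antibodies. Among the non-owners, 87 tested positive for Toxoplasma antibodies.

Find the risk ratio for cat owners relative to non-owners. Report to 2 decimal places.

cat owners with the outcome: 183 − 87 = 96
cat owners without the outcome: 389 − 96 = 293
non-owners without the outcome: 594 − 87 = 507
risk, cat owners = 96/389 = 0.2468
risk, non-owners = 87/594 = 0.1465
RR = 0.2468 / 0.1465 = 1.68

RR = 1.68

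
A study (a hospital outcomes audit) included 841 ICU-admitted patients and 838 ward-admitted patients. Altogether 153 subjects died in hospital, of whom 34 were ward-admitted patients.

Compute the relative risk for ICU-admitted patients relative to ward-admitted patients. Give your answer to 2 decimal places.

RR: 3.49

ICU-admitted patients with the outcome: 153 − 34 = 119
ICU-admitted patients without the outcome: 841 − 119 = 722
ward-admitted patients without the outcome: 838 − 34 = 804
risk, ICU-admitted patients = 119/841 = 0.14150
risk, ward-admitted patients = 34/838 = 0.04057
RR = 0.14150 / 0.04057 = 3.49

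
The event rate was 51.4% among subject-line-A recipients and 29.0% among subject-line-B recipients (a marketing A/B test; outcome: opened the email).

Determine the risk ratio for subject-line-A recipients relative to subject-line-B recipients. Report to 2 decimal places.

RR = 0.5140 / 0.2900 = 1.77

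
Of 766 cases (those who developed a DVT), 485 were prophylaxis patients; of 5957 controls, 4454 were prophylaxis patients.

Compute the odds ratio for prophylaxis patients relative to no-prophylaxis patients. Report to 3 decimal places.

0.582

odds, prophylaxis patients = 485/4454 = 0.1089
odds, no-prophylaxis patients = 281/1503 = 0.1870
OR = 0.1089 / 0.1870 = 0.582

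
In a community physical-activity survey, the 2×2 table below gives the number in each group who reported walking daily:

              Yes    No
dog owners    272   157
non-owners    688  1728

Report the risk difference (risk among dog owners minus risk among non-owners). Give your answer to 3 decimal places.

0.349

risk, dog owners = 272/429 = 0.6340
risk, non-owners = 688/2416 = 0.2848
risk difference = 0.6340 − 0.2848 = 0.349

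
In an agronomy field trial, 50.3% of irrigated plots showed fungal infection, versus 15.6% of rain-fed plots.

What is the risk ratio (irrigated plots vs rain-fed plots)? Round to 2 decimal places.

RR = 0.5030 / 0.1560 = 3.22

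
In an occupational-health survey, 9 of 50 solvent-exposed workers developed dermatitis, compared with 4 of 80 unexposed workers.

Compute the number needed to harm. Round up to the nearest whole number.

NNH ≈ 8

risk, solvent-exposed workers = 9/50 = 0.180000
risk, unexposed workers = 4/80 = 0.050000
absolute risk difference = 0.130000
1 / 0.130000 = 7.692 → round up → 8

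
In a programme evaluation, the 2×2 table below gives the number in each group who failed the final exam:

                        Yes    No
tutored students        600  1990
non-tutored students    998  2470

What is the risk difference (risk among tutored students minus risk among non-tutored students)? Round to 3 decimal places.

risk, tutored students = 600/2590 = 0.2317
risk, non-tutored students = 998/3468 = 0.2878
risk difference = 0.2317 − 0.2878 = -0.056

RD = -0.056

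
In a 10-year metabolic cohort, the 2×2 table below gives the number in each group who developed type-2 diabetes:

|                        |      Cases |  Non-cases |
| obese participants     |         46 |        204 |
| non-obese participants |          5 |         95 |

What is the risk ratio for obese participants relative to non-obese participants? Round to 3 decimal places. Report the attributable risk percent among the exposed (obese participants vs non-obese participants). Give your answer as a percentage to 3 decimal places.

RR = 3.680; AR% = 72.826%

risk, obese participants = 46/250 = 0.1840
risk, non-obese participants = 5/100 = 0.0500
RR = 0.1840 / 0.0500 = 3.680
AR% = (0.1840 − 0.0500) / 0.1840 = 0.7283 → 72.826%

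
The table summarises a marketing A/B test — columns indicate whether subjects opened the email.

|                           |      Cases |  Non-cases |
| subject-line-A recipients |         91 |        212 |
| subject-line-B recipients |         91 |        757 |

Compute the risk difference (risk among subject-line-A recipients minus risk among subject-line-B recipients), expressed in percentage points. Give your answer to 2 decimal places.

RD = 19.30

risk, subject-line-A recipients = 91/303 = 0.3003
risk, subject-line-B recipients = 91/848 = 0.1073
risk difference = 0.3003 − 0.1073 = 0.1930 → 19.30 percentage points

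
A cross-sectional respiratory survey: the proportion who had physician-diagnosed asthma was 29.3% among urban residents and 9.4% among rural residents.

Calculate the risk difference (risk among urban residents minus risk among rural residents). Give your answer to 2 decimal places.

risk difference = 0.2930 − 0.0940 = 0.20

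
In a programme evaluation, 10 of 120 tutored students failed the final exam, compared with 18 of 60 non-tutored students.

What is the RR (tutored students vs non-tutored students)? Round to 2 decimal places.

RR = 0.28

risk, tutored students = 10/120 = 0.0833
risk, non-tutored students = 18/60 = 0.3000
RR = 0.0833 / 0.3000 = 0.28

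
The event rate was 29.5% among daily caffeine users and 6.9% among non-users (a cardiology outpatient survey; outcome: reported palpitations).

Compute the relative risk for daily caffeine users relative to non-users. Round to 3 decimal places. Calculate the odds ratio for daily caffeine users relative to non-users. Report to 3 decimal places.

RR = 0.2950 / 0.0690 = 4.275
odds, daily caffeine users = 0.2950/0.7050 = 0.4184
odds, non-users = 0.0690/0.9310 = 0.0741
OR = 0.4184 / 0.0741 = 5.646

RR = 4.275; OR = 5.646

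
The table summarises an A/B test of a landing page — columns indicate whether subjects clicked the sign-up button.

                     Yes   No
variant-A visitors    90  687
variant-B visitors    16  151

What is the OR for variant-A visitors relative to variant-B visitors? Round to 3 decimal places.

1.236

odds, variant-A visitors = 90/687 = 0.1310
odds, variant-B visitors = 16/151 = 0.1060
OR = 0.1310 / 0.1060 = 1.236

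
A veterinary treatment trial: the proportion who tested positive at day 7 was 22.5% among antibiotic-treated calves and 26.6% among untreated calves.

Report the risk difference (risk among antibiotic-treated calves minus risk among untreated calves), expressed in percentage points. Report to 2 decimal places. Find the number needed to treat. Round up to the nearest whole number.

RD = -4.10; NNT = 25

risk difference = 0.2250 − 0.2660 = -0.0410 → -4.10 percentage points
absolute risk difference = 0.041000
1 / 0.041000 = 24.390 → round up → 25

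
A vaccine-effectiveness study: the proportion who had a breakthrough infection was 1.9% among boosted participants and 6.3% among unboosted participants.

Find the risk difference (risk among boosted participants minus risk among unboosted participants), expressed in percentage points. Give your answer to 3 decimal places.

-4.400

risk difference = 0.01900 − 0.06300 = -0.04400 → -4.400 percentage points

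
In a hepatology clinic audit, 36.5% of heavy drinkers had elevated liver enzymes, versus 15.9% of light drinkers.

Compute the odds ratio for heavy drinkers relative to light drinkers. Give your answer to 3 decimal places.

OR: 3.040

odds, heavy drinkers = 0.3650/0.6350 = 0.5748
odds, light drinkers = 0.1590/0.8410 = 0.1891
OR = 0.5748 / 0.1891 = 3.040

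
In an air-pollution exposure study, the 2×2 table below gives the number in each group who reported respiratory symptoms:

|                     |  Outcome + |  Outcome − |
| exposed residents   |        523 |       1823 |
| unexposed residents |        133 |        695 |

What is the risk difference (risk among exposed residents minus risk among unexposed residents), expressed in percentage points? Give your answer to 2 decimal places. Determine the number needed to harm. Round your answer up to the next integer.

RD = 6.23; NNH = 17

risk, exposed residents = 523/2346 = 0.2229
risk, unexposed residents = 133/828 = 0.1606
risk difference = 0.2229 − 0.1606 = 0.0623 → 6.23 percentage points
absolute risk difference = 0.062305
1 / 0.062305 = 16.050 → round up → 17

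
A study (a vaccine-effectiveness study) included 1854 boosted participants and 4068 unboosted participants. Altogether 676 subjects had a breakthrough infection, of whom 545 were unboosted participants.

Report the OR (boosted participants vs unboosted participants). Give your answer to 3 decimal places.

OR = 0.491

boosted participants with the outcome: 676 − 545 = 131
boosted participants without the outcome: 1854 − 131 = 1723
unboosted participants without the outcome: 4068 − 545 = 3523
OR = (131 × 3523) / (1723 × 545) = 461513/939035 ≈ 0.491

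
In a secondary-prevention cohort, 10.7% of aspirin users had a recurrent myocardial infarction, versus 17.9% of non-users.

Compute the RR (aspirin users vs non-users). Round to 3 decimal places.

RR = 0.1070 / 0.1790 = 0.598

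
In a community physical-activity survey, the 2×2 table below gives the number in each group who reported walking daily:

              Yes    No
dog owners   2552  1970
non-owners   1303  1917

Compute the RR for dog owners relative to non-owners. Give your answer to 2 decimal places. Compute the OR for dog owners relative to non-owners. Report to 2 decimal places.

RR = 1.39; OR = 1.91

risk, dog owners = 2552/4522 = 0.5644
risk, non-owners = 1303/3220 = 0.4047
RR = 0.5644 / 0.4047 = 1.39
odds, dog owners = 2552/1970 = 1.2954
odds, non-owners = 1303/1917 = 0.6797
OR = 1.2954 / 0.6797 = 1.91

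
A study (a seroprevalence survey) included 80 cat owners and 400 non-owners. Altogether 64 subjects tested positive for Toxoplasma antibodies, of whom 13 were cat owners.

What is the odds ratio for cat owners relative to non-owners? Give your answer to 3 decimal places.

cat owners without the outcome: 80 − 13 = 67
non-owners with the outcome: 64 − 13 = 51
non-owners without the outcome: 400 − 51 = 349
odds, cat owners = 13/67 = 0.1940
odds, non-owners = 51/349 = 0.1461
OR = 0.1940 / 0.1461 = 1.328

OR ≈ 1.328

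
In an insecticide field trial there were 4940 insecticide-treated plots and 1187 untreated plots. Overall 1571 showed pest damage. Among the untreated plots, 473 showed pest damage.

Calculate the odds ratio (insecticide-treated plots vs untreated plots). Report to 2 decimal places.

insecticide-treated plots with the outcome: 1571 − 473 = 1098
insecticide-treated plots without the outcome: 4940 − 1098 = 3842
untreated plots without the outcome: 1187 − 473 = 714
OR = (1098 × 714) / (3842 × 473) = 783972/1817266 ≈ 0.43

OR: 0.43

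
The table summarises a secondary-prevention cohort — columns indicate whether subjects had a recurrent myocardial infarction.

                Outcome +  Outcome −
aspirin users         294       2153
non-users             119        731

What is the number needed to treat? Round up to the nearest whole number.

risk, aspirin users = 294/2447 = 0.120147
risk, non-users = 119/850 = 0.140000
absolute risk difference = 0.019853
1 / 0.019853 = 50.370 → round up → 51

NNT = 51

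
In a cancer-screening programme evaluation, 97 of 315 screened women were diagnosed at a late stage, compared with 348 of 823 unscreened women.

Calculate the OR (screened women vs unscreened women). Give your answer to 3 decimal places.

odds, screened women = 97/218 = 0.4450
odds, unscreened women = 348/475 = 0.7326
OR = 0.4450 / 0.7326 = 0.607

0.607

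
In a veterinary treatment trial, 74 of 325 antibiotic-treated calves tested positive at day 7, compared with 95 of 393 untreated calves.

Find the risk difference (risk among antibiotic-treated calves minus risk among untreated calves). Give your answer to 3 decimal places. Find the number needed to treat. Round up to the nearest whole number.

RD = -0.014; NNT = 72

risk, antibiotic-treated calves = 74/325 = 0.2277
risk, untreated calves = 95/393 = 0.2417
risk difference = 0.2277 − 0.2417 = -0.014
absolute risk difference = 0.014038
1 / 0.014038 = 71.235 → round up → 72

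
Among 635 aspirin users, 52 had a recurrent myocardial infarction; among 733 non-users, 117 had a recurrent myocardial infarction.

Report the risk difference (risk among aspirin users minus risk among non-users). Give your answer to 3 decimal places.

risk, aspirin users = 52/635 = 0.0819
risk, non-users = 117/733 = 0.1596
risk difference = 0.0819 − 0.1596 = -0.078

-0.078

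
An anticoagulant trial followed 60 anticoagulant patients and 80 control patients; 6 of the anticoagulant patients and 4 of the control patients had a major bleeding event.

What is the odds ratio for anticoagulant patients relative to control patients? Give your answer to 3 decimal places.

OR = (6 × 76) / (54 × 4) = 456/216 ≈ 2.111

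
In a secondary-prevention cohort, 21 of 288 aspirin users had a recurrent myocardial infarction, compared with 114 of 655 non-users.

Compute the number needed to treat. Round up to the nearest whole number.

10

risk, aspirin users = 21/288 = 0.072917
risk, non-users = 114/655 = 0.174046
absolute risk difference = 0.101129
1 / 0.101129 = 9.888 → round up → 10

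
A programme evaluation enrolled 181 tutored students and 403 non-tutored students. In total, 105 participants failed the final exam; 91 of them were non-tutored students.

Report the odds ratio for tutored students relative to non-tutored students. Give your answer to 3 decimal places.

OR ≈ 0.287

tutored students with the outcome: 105 − 91 = 14
tutored students without the outcome: 181 − 14 = 167
non-tutored students without the outcome: 403 − 91 = 312
OR = (14 × 312) / (167 × 91) = 4368/15197 ≈ 0.287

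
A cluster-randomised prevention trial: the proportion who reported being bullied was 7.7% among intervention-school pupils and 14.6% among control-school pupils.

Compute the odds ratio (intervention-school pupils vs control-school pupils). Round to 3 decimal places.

0.488

odds, intervention-school pupils = 0.0770/0.9230 = 0.0834
odds, control-school pupils = 0.1460/0.8540 = 0.1710
OR = 0.0834 / 0.1710 = 0.488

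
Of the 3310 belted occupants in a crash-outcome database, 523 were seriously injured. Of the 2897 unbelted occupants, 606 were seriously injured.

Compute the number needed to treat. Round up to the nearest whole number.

NNT: 20

risk, belted occupants = 523/3310 = 0.158006
risk, unbelted occupants = 606/2897 = 0.209182
absolute risk difference = 0.051176
1 / 0.051176 = 19.540 → round up → 20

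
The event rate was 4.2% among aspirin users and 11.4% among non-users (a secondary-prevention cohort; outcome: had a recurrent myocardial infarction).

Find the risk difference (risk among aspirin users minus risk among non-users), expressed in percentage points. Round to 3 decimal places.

risk difference = 0.04200 − 0.11400 = -0.07200 → -7.200 percentage points

-7.200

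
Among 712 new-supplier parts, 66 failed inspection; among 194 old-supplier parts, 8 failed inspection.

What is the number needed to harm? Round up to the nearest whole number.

20

risk, new-supplier parts = 66/712 = 0.092697
risk, old-supplier parts = 8/194 = 0.041237
absolute risk difference = 0.051460
1 / 0.051460 = 19.433 → round up → 20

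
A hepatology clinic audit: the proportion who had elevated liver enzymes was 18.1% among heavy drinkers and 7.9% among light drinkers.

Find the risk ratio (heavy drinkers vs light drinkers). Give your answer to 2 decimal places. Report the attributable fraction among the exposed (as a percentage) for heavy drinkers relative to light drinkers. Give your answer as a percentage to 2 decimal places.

RR = 0.1810 / 0.0790 = 2.29
AR% = (0.1810 − 0.0790) / 0.1810 = 0.5635 → 56.35%

RR = 2.29; AR% = 56.35%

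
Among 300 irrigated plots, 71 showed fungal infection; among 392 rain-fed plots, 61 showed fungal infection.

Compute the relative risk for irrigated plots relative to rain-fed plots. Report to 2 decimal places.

RR ≈ 1.52

risk, irrigated plots = 71/300 = 0.2367
risk, rain-fed plots = 61/392 = 0.1556
RR = 0.2367 / 0.1556 = 1.52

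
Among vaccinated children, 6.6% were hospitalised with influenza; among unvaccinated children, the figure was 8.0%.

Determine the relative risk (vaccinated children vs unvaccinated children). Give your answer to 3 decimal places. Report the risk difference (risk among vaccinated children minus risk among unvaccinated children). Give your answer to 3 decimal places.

RR = 0.825; RD = -0.014

RR = 0.0660 / 0.0800 = 0.825
risk difference = 0.0660 − 0.0800 = -0.014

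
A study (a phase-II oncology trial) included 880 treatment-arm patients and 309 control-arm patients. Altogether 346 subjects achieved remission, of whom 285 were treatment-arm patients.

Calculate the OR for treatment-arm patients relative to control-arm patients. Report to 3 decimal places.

treatment-arm patients without the outcome: 880 − 285 = 595
control-arm patients with the outcome: 346 − 285 = 61
control-arm patients without the outcome: 309 − 61 = 248
OR = (285 × 248) / (595 × 61) = 70680/36295 ≈ 1.947

1.947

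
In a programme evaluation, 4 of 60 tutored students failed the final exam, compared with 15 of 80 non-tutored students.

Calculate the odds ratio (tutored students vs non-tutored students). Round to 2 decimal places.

OR: 0.31

odds, tutored students = 4/56 = 0.0714
odds, non-tutored students = 15/65 = 0.2308
OR = 0.0714 / 0.2308 = 0.31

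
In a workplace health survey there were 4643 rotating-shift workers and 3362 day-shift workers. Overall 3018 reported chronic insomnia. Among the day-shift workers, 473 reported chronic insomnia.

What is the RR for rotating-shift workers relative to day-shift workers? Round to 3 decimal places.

rotating-shift workers with the outcome: 3018 − 473 = 2545
rotating-shift workers without the outcome: 4643 − 2545 = 2098
day-shift workers without the outcome: 3362 − 473 = 2889
risk, rotating-shift workers = 2545/4643 = 0.5481
risk, day-shift workers = 473/3362 = 0.1407
RR = 0.5481 / 0.1407 = 3.896

3.896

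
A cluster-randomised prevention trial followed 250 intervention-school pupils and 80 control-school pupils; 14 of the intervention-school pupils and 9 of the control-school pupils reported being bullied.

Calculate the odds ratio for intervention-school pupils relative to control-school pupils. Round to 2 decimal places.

OR = (14 × 71) / (236 × 9) = 994/2124 ≈ 0.47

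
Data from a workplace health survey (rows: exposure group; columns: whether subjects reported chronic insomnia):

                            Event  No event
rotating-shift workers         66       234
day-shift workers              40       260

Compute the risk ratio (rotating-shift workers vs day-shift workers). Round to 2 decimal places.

risk, rotating-shift workers = 66/300 = 0.2200
risk, day-shift workers = 40/300 = 0.1333
RR = 0.2200 / 0.1333 = 1.65

RR ≈ 1.65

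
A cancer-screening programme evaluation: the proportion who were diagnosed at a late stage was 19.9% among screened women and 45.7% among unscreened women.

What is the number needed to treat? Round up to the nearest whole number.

absolute risk difference = 0.258000
1 / 0.258000 = 3.876 → round up → 4

NNT ≈ 4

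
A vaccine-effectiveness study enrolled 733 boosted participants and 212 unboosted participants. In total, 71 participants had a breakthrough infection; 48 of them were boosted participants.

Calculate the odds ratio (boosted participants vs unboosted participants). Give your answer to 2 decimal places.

boosted participants without the outcome: 733 − 48 = 685
unboosted participants with the outcome: 71 − 48 = 23
unboosted participants without the outcome: 212 − 23 = 189
odds, boosted participants = 48/685 = 0.0701
odds, unboosted participants = 23/189 = 0.1217
OR = 0.0701 / 0.1217 = 0.58

OR = 0.58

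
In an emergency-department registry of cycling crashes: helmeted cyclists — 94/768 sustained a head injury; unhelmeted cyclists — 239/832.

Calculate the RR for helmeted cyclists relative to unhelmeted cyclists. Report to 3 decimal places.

risk, helmeted cyclists = 94/768 = 0.1224
risk, unhelmeted cyclists = 239/832 = 0.2873
RR = 0.1224 / 0.2873 = 0.426

0.426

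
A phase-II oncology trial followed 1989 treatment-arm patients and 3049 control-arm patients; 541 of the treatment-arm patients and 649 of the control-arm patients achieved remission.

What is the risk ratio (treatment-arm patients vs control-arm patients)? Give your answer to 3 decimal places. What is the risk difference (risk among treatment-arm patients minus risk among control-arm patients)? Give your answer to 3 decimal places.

RR = 1.278; RD = 0.059

risk, treatment-arm patients = 541/1989 = 0.2720
risk, control-arm patients = 649/3049 = 0.2129
RR = 0.2720 / 0.2129 = 1.278
risk difference = 0.2720 − 0.2129 = 0.059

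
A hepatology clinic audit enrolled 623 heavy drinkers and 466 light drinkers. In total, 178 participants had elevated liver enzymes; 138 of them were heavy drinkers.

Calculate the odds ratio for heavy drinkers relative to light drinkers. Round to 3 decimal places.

OR ≈ 3.030

heavy drinkers without the outcome: 623 − 138 = 485
light drinkers with the outcome: 178 − 138 = 40
light drinkers without the outcome: 466 − 40 = 426
odds, heavy drinkers = 138/485 = 0.2845
odds, light drinkers = 40/426 = 0.0939
OR = 0.2845 / 0.0939 = 3.030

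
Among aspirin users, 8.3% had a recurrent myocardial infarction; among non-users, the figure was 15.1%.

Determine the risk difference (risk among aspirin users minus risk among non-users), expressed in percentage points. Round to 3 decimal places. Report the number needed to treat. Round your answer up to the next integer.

RD = -6.800; NNT = 15

risk difference = 0.0830 − 0.1510 = -0.0680 → -6.800 percentage points
absolute risk difference = 0.068000
1 / 0.068000 = 14.706 → round up → 15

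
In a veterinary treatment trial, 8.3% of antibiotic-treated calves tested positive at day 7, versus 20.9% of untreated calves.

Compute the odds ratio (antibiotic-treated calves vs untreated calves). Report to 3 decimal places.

OR: 0.343

odds, antibiotic-treated calves = 0.0830/0.9170 = 0.0905
odds, untreated calves = 0.2090/0.7910 = 0.2642
OR = 0.0905 / 0.2642 = 0.343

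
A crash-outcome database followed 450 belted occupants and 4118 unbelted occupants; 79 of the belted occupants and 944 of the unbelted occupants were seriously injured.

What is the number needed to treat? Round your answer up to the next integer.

19

risk, belted occupants = 79/450 = 0.175556
risk, unbelted occupants = 944/4118 = 0.229237
absolute risk difference = 0.053682
1 / 0.053682 = 18.628 → round up → 19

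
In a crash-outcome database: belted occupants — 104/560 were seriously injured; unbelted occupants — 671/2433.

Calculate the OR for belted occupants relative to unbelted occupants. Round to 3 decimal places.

OR = (104 × 1762) / (456 × 671) = 183248/305976 ≈ 0.599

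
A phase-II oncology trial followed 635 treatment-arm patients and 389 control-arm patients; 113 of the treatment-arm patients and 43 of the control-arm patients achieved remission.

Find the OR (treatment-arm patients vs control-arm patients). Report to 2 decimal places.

odds, treatment-arm patients = 113/522 = 0.2165
odds, control-arm patients = 43/346 = 0.1243
OR = 0.2165 / 0.1243 = 1.74

OR ≈ 1.74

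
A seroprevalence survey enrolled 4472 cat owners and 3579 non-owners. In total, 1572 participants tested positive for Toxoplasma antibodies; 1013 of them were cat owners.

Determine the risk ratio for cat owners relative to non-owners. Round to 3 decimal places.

cat owners without the outcome: 4472 − 1013 = 3459
non-owners with the outcome: 1572 − 1013 = 559
non-owners without the outcome: 3579 − 559 = 3020
risk, cat owners = 1013/4472 = 0.2265
risk, non-owners = 559/3579 = 0.1562
RR = 0.2265 / 0.1562 = 1.450

1.450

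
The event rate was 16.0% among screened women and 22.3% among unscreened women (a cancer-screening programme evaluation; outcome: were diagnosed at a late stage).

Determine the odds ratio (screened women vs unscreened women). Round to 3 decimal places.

odds, screened women = 0.1600/0.8400 = 0.1905
odds, unscreened women = 0.2230/0.7770 = 0.2870
OR = 0.1905 / 0.2870 = 0.664

OR: 0.664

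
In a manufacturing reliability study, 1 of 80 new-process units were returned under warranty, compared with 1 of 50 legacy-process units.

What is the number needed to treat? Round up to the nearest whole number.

risk, new-process units = 1/80 = 0.012500
risk, legacy-process units = 1/50 = 0.020000
absolute risk difference = 0.007500
1 / 0.007500 = 133.333 → round up → 134

NNT: 134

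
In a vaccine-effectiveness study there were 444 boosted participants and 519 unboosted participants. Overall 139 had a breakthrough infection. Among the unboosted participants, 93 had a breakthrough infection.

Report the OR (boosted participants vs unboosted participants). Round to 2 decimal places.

boosted participants with the outcome: 139 − 93 = 46
boosted participants without the outcome: 444 − 46 = 398
unboosted participants without the outcome: 519 − 93 = 426
odds, boosted participants = 46/398 = 0.1156
odds, unboosted participants = 93/426 = 0.2183
OR = 0.1156 / 0.2183 = 0.53

0.53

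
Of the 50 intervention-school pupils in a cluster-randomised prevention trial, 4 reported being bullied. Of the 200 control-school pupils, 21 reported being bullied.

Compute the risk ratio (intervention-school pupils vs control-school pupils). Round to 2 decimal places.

risk, intervention-school pupils = 4/50 = 0.0800
risk, control-school pupils = 21/200 = 0.1050
RR = 0.0800 / 0.1050 = 0.76

RR: 0.76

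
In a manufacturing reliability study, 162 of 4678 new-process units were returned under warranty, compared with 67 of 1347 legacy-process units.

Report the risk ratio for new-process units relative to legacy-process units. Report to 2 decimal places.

risk, new-process units = 162/4678 = 0.03463
risk, legacy-process units = 67/1347 = 0.04974
RR = 0.03463 / 0.04974 = 0.70

0.70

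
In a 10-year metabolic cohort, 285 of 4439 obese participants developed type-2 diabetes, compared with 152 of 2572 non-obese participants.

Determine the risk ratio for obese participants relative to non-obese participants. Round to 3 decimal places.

RR: 1.086

risk, obese participants = 285/4439 = 0.0642
risk, non-obese participants = 152/2572 = 0.0591
RR = 0.0642 / 0.0591 = 1.086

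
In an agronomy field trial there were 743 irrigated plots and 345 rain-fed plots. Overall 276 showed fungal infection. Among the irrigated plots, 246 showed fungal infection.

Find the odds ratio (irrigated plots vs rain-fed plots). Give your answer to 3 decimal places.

irrigated plots without the outcome: 743 − 246 = 497
rain-fed plots with the outcome: 276 − 246 = 30
rain-fed plots without the outcome: 345 − 30 = 315
OR = (246 × 315) / (497 × 30) = 77490/14910 ≈ 5.197

OR ≈ 5.197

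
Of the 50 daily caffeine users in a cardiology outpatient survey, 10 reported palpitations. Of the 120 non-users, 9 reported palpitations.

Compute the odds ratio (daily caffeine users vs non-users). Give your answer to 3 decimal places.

OR = (10 × 111) / (40 × 9) = 1110/360 ≈ 3.083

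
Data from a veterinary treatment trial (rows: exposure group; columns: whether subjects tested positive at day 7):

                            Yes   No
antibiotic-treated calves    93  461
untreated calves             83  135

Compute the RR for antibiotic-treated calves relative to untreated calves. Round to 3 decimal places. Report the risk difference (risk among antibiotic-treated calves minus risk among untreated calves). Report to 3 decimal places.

RR = 0.441; RD = -0.213

risk, antibiotic-treated calves = 93/554 = 0.1679
risk, untreated calves = 83/218 = 0.3807
RR = 0.1679 / 0.3807 = 0.441
risk difference = 0.1679 − 0.3807 = -0.213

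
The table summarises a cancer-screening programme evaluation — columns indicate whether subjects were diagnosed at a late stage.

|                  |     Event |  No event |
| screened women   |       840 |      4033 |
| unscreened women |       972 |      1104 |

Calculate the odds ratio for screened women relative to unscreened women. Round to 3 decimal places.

OR: 0.237

odds, screened women = 840/4033 = 0.2083
odds, unscreened women = 972/1104 = 0.8804
OR = 0.2083 / 0.8804 = 0.237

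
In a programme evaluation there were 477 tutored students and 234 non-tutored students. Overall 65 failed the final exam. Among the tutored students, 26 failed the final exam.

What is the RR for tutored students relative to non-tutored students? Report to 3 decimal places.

tutored students without the outcome: 477 − 26 = 451
non-tutored students with the outcome: 65 − 26 = 39
non-tutored students without the outcome: 234 − 39 = 195
risk, tutored students = 26/477 = 0.0545
risk, non-tutored students = 39/234 = 0.1667
RR = 0.0545 / 0.1667 = 0.327

RR: 0.327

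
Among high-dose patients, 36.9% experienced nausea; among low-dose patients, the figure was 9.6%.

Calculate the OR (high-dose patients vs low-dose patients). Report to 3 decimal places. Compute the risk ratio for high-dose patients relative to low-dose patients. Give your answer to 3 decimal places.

odds, high-dose patients = 0.3690/0.6310 = 0.5848
odds, low-dose patients = 0.0960/0.9040 = 0.1062
OR = 0.5848 / 0.1062 = 5.507
RR = 0.3690 / 0.0960 = 3.844

OR = 5.507; RR = 3.844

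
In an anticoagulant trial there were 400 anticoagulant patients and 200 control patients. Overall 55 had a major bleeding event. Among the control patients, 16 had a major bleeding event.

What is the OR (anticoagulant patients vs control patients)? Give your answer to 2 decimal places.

1.24

anticoagulant patients with the outcome: 55 − 16 = 39
anticoagulant patients without the outcome: 400 − 39 = 361
control patients without the outcome: 200 − 16 = 184
OR = (39 × 184) / (361 × 16) = 7176/5776 ≈ 1.24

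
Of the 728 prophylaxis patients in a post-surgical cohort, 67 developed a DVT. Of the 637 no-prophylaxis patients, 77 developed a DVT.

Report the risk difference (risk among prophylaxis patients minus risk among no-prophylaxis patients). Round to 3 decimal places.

RD = -0.029

risk, prophylaxis patients = 67/728 = 0.0920
risk, no-prophylaxis patients = 77/637 = 0.1209
risk difference = 0.0920 − 0.1209 = -0.029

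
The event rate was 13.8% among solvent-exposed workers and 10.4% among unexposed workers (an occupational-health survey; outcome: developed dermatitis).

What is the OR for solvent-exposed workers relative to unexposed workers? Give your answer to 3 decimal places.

1.379

odds, solvent-exposed workers = 0.1380/0.8620 = 0.1601
odds, unexposed workers = 0.1040/0.8960 = 0.1161
OR = 0.1601 / 0.1161 = 1.379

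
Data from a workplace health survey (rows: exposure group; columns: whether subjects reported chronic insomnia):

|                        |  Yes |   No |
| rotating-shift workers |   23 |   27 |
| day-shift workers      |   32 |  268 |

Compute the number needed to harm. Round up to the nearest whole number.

NNH: 3

risk, rotating-shift workers = 23/50 = 0.460000
risk, day-shift workers = 32/300 = 0.106667
absolute risk difference = 0.353333
1 / 0.353333 = 2.830 → round up → 3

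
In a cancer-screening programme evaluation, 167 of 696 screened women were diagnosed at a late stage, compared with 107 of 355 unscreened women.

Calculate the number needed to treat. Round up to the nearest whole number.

NNT = 17

risk, screened women = 167/696 = 0.239943
risk, unscreened women = 107/355 = 0.301408
absolute risk difference = 0.061466
1 / 0.061466 = 16.269 → round up → 17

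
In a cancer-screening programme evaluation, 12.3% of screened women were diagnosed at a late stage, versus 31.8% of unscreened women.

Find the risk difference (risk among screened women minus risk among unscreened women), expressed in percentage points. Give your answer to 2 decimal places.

risk difference = 0.1230 − 0.3180 = -0.1950 → -19.50 percentage points

RD = -19.50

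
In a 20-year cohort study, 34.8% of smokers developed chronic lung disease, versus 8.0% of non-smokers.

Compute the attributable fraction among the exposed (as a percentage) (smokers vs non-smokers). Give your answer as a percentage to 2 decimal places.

AR% = (0.3480 − 0.0800) / 0.3480 = 0.7701 → 77.01%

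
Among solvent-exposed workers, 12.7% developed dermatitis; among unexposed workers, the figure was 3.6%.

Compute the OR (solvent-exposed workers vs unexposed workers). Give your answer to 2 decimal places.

odds, solvent-exposed workers = 0.12700/0.87300 = 0.14548
odds, unexposed workers = 0.03600/0.96400 = 0.03734
OR = 0.14548 / 0.03734 = 3.90

3.90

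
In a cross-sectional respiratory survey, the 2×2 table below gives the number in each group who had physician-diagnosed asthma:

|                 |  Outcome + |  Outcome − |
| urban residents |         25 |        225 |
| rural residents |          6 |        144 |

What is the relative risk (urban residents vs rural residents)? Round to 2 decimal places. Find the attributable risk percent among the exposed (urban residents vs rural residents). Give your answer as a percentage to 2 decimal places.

RR = 2.50; AR% = 60.00%

risk, urban residents = 25/250 = 0.10000
risk, rural residents = 6/150 = 0.04000
RR = 0.10000 / 0.04000 = 2.50
AR% = (0.10000 − 0.04000) / 0.10000 = 0.6000 → 60.00%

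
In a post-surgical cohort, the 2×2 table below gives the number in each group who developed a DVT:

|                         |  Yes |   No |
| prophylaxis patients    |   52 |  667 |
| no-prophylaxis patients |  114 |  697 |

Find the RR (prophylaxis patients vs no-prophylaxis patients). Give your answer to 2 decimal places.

risk, prophylaxis patients = 52/719 = 0.0723
risk, no-prophylaxis patients = 114/811 = 0.1406
RR = 0.0723 / 0.1406 = 0.51

RR ≈ 0.51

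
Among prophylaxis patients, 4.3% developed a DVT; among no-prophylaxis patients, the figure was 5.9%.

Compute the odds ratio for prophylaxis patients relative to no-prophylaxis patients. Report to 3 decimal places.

odds, prophylaxis patients = 0.04300/0.95700 = 0.04493
odds, no-prophylaxis patients = 0.05900/0.94100 = 0.06270
OR = 0.04493 / 0.06270 = 0.717

0.717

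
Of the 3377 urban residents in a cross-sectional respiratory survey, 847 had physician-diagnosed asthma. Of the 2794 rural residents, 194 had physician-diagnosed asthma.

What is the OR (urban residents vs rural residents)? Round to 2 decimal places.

OR ≈ 4.49

odds, urban residents = 847/2530 = 0.3348
odds, rural residents = 194/2600 = 0.0746
OR = 0.3348 / 0.0746 = 4.49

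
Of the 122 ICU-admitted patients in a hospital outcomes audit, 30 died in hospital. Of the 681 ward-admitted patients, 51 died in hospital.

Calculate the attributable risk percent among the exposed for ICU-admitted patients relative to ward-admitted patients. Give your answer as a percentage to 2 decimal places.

AR%: 69.54%

risk, ICU-admitted patients = 30/122 = 0.2459
risk, ward-admitted patients = 51/681 = 0.0749
AR% = (0.2459 − 0.0749) / 0.2459 = 0.6954 → 69.54%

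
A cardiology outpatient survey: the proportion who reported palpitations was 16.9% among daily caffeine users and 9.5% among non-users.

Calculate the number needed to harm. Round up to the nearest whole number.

absolute risk difference = 0.074000
1 / 0.074000 = 13.514 → round up → 14

NNH: 14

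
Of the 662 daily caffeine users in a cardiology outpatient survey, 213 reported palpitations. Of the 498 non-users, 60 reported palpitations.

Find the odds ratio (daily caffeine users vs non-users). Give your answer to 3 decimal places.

OR = (213 × 438) / (449 × 60) = 93294/26940 ≈ 3.463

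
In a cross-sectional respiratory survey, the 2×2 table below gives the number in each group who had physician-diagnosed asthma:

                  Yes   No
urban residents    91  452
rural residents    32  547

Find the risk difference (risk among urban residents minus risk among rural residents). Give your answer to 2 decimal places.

0.11

risk, urban residents = 91/543 = 0.1676
risk, rural residents = 32/579 = 0.0553
risk difference = 0.1676 − 0.0553 = 0.11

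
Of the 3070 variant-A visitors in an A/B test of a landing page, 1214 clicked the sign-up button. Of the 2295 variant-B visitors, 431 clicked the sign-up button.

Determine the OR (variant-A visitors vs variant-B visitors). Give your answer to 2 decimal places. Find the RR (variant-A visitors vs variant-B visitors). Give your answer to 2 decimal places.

OR = 2.83; RR = 2.11

odds, variant-A visitors = 1214/1856 = 0.6541
odds, variant-B visitors = 431/1864 = 0.2312
OR = 0.6541 / 0.2312 = 2.83
risk, variant-A visitors = 1214/3070 = 0.3954
risk, variant-B visitors = 431/2295 = 0.1878
RR = 0.3954 / 0.1878 = 2.11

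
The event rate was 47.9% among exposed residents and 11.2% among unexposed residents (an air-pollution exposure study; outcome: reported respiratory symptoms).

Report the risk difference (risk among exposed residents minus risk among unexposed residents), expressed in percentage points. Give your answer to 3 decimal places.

risk difference = 0.4790 − 0.1120 = 0.3670 → 36.700 percentage points

RD = 36.700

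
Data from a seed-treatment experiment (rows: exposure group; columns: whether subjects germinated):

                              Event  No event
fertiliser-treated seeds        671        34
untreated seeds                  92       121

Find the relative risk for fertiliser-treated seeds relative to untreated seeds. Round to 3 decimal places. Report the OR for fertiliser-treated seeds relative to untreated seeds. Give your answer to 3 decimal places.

risk, fertiliser-treated seeds = 671/705 = 0.9518
risk, untreated seeds = 92/213 = 0.4319
RR = 0.9518 / 0.4319 = 2.204
OR = (671 × 121) / (34 × 92) = 81191/3128 ≈ 25.956

RR = 2.204; OR = 25.956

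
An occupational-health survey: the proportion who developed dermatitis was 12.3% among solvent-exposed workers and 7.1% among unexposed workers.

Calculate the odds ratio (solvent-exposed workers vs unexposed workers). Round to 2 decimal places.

1.84

odds, solvent-exposed workers = 0.1230/0.8770 = 0.1403
odds, unexposed workers = 0.0710/0.9290 = 0.0764
OR = 0.1403 / 0.0764 = 1.84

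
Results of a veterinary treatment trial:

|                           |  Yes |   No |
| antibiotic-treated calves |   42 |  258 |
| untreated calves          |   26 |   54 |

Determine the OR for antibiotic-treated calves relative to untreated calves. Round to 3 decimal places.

odds, antibiotic-treated calves = 42/258 = 0.1628
odds, untreated calves = 26/54 = 0.4815
OR = 0.1628 / 0.4815 = 0.338

OR: 0.338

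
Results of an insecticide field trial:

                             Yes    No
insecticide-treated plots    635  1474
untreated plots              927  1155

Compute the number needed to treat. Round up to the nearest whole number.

risk, insecticide-treated plots = 635/2109 = 0.301091
risk, untreated plots = 927/2082 = 0.445245
absolute risk difference = 0.144154
1 / 0.144154 = 6.937 → round up → 7

7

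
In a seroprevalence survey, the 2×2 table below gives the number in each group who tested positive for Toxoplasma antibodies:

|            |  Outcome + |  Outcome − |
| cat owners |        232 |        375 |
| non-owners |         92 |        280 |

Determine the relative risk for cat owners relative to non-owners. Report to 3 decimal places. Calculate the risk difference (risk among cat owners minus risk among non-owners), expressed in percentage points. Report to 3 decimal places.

RR = 1.545; RD = 13.490

risk, cat owners = 232/607 = 0.3822
risk, non-owners = 92/372 = 0.2473
RR = 0.3822 / 0.2473 = 1.545
risk difference = 0.3822 − 0.2473 = 0.1349 → 13.490 percentage points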